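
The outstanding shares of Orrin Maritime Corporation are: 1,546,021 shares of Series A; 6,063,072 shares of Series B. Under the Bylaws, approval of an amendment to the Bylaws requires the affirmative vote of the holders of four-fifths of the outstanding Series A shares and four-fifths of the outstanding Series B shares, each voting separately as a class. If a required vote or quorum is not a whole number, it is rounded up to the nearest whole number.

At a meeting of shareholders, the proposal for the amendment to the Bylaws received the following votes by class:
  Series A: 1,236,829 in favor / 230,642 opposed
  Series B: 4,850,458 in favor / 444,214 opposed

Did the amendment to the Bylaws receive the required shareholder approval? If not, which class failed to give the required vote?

Series A: 4/5 of 1546021 = 1236816.80, rounded up to 1236817; 1,236,817 required, 1,236,829 in favor — approved.
Series B: 4/5 of 6063072 = 4850457.60, rounded up to 4850458; 4,850,458 required, 4,850,458 in favor — approved.

Approved — every class gave the required vote.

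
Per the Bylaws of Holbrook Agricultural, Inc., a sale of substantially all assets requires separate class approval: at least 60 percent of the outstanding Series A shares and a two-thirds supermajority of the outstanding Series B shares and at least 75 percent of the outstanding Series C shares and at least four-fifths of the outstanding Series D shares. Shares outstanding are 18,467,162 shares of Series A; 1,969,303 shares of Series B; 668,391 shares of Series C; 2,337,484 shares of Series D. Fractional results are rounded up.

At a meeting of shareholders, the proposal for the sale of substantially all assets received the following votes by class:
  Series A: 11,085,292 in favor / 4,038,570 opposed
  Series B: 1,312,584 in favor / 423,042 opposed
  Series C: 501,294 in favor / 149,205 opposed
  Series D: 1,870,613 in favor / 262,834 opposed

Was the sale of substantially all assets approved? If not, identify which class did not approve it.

Series A: 3/5 of 18467162 = 11080297.20, rounded up to 11080298; 11,080,298 required, 11,085,292 in favor — approved.
Series B: 2/3 of 1969303 = 1312868.67, rounded up to 1312869; 1,312,869 required, 1,312,584 in favor — not approved.
Series C: 3/4 of 668391 = 501293.25, rounded up to 501294; 501,294 required, 501,294 in favor — approved.
Series D: 4/5 of 2337484 = 1869987.20, rounded up to 1869988; 1,869,988 required, 1,870,613 in favor — approved.

Not approved — the Series B shares did not give the required vote.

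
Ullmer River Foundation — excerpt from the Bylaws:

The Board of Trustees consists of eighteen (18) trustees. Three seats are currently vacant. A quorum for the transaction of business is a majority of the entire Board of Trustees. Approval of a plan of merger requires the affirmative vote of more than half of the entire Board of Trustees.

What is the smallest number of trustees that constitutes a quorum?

A majority of 18 is 10.

10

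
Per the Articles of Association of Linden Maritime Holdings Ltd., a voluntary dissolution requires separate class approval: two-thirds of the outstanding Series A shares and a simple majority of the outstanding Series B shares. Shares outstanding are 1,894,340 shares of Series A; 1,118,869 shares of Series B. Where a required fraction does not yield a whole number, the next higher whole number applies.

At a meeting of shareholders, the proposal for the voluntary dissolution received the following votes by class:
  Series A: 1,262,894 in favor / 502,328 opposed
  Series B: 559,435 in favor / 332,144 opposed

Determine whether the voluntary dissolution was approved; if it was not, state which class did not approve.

Approved — every class gave the required vote.

Series A: 2/3 of 1894340 = 1262893.33, rounded up to 1262894; 1,262,894 required, 1,262,894 in favor — approved.
Series B: a majority of 1118869 is 559435; 559,435 required, 559,435 in favor — approved.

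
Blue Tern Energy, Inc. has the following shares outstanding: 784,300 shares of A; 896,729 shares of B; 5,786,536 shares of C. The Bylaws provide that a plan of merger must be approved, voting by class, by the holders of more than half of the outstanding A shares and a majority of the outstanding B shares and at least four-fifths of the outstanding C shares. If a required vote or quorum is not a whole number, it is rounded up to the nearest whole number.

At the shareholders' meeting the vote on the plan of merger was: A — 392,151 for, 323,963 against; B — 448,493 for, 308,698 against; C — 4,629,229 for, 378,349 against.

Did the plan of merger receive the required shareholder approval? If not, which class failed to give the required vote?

Approved — every class gave the required vote.

A: a majority of 784300 is 392151; 392,151 required, 392,151 in favor — approved.
B: a majority of 896729 is 448365; 448,365 required, 448,493 in favor — approved.
C: 4/5 of 5786536 = 4629228.80, rounded up to 4629229; 4,629,229 required, 4,629,229 in favor — approved.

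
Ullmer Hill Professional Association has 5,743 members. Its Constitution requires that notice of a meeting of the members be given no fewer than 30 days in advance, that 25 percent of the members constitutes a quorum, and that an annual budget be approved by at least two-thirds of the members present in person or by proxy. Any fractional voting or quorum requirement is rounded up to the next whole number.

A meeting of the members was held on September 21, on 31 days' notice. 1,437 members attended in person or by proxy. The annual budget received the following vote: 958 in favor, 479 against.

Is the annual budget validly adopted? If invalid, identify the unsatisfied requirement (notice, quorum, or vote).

Notice: 31 days given; 30 required. Satisfied.
Quorum: 25% of 5,743 = 1,435.75, rounded up to 1,436; 1,437 present. Satisfied.
Vote: requires two-thirds of those present (1,437); 2/3 of 1437 = 958, so 958 needed; 958 in favor. Satisfied.

Valid — all requirements satisfied.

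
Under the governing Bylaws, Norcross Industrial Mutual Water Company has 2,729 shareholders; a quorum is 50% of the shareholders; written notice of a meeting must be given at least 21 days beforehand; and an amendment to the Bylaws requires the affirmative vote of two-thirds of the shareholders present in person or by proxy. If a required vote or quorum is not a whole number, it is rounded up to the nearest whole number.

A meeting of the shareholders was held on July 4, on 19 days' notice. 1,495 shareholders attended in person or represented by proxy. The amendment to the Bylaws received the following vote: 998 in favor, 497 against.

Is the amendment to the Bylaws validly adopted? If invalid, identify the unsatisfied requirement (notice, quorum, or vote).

Invalid — notice requirement not satisfied.

Notice: 19 days given; 21 required. Not satisfied.
Quorum: 50% of 2,729 = 1,364.50, rounded up to 1,365; 1,495 present. Satisfied.
Vote: requires two-thirds of those present (1,495); 2/3 of 1495 = 996.67, rounded up to 997, so 997 needed; 998 in favor. Satisfied.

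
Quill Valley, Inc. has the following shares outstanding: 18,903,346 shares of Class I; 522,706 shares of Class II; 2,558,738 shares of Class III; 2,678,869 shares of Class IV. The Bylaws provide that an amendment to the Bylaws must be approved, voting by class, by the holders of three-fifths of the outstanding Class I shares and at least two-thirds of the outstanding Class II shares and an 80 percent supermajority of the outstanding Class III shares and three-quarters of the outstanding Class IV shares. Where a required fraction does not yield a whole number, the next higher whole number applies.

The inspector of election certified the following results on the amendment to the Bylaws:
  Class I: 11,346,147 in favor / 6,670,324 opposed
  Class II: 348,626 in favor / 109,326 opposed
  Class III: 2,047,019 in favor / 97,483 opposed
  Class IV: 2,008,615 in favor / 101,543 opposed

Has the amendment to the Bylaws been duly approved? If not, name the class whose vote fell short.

Class I: 3/5 of 18903346 = 11342007.60, rounded up to 11342008; 11,342,008 required, 11,346,147 in favor — approved.
Class II: 2/3 of 522706 = 348470.67, rounded up to 348471; 348,471 required, 348,626 in favor — approved.
Class III: 4/5 of 2558738 = 2046990.40, rounded up to 2046991; 2,046,991 required, 2,047,019 in favor — approved.
Class IV: 3/4 of 2678869 = 2009151.75, rounded up to 2009152; 2,009,152 required, 2,008,615 in favor — not approved.

Not approved — the Class IV shares did not give the required vote.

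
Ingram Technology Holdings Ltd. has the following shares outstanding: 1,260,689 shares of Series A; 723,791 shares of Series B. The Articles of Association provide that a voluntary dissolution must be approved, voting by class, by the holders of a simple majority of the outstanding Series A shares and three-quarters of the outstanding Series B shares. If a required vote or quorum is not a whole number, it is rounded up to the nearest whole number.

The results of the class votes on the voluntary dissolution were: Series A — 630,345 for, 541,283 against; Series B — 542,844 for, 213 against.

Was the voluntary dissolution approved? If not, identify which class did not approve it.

Approved — every class gave the required vote.

Series A: a majority of 1260689 is 630345; 630,345 required, 630,345 in favor — approved.
Series B: 3/4 of 723791 = 542843.25, rounded up to 542844; 542,844 required, 542,844 in favor — approved.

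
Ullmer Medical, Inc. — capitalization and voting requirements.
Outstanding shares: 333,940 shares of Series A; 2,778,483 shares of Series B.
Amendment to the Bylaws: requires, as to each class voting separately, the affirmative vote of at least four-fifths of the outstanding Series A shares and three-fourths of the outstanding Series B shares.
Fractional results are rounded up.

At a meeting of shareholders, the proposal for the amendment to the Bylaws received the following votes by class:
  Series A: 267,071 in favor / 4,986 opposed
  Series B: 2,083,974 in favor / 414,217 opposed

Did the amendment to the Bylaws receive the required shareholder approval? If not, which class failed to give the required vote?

Series A: 4/5 of 333940 = 267152; 267,152 required, 267,071 in favor — not approved.
Series B: 3/4 of 2778483 = 2083862.25, rounded up to 2083863; 2,083,863 required, 2,083,974 in favor — approved.

Not approved — the Series A shares did not give the required vote.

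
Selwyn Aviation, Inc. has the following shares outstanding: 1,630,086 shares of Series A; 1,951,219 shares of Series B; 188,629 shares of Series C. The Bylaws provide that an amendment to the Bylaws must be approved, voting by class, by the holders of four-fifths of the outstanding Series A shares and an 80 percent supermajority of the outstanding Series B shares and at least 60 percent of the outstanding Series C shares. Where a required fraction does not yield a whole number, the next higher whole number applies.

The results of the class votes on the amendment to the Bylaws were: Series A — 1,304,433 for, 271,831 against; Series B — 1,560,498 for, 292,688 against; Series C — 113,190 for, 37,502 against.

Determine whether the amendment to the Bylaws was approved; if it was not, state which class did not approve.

Series A: 4/5 of 1630086 = 1304068.80, rounded up to 1304069; 1,304,069 required, 1,304,433 in favor — approved.
Series B: 4/5 of 1951219 = 1560975.20, rounded up to 1560976; 1,560,976 required, 1,560,498 in favor — not approved.
Series C: 3/5 of 188629 = 113177.40, rounded up to 113178; 113,178 required, 113,190 in favor — approved.

Not approved — the Series B shares did not give the required vote.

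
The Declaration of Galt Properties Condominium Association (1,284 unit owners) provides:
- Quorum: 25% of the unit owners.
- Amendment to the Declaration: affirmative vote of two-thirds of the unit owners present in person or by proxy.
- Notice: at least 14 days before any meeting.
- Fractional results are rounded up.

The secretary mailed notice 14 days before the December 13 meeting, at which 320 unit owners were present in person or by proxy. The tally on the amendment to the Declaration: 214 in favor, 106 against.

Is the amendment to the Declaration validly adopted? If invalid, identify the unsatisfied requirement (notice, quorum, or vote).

Invalid — quorum requirement not satisfied.

Notice: 14 days given; 14 required. Satisfied.
Quorum: 25% of 1,284 = 321; 320 present. Not satisfied.
Vote: requires two-thirds of those present (320); 2/3 of 320 = 213.33, rounded up to 214, so 214 needed; 214 in favor. Satisfied.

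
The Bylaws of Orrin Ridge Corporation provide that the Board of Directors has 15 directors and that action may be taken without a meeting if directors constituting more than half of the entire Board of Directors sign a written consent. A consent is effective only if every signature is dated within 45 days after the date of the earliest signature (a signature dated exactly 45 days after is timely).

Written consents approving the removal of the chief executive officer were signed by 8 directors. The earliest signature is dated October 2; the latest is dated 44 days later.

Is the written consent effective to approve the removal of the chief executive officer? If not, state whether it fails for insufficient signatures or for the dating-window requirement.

Effective — both the signature and dating-window requirements are satisfied.

Signatures required: more than half of 15 — a majority of 15 is 8, so 8 needed; 8 signed. Sufficient.
Dating window: the latest signature is 44 days after the earliest; the limit is 45 days. Within the window.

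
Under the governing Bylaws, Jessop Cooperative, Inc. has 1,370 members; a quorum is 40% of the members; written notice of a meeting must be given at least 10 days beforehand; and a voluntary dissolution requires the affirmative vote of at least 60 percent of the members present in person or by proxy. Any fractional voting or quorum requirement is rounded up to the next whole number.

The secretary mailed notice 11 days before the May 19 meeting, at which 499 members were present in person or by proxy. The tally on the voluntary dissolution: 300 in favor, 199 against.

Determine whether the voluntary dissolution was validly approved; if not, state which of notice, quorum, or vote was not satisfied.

Notice: 11 days given; 10 required. Satisfied.
Quorum: 40% of 1,370 = 548; 499 present. Not satisfied.
Vote: requires three-fifths of those present (499); 3/5 of 499 = 299.40, rounded up to 300, so 300 needed; 300 in favor. Satisfied.

Invalid — quorum requirement not satisfied.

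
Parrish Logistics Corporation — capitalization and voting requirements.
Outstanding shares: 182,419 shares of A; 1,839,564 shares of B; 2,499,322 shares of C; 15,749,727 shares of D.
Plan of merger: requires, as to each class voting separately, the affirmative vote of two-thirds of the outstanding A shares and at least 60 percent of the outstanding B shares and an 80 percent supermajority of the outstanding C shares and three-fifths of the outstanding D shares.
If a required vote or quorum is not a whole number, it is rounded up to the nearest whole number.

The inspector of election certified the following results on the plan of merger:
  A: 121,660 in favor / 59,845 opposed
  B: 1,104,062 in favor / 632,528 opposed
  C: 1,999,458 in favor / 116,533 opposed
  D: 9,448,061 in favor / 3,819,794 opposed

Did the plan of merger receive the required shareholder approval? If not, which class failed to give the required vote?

Not approved — the D shares did not give the required vote.

A: 2/3 of 182419 = 121612.67, rounded up to 121613; 121,613 required, 121,660 in favor — approved.
B: 3/5 of 1839564 = 1103738.40, rounded up to 1103739; 1,103,739 required, 1,104,062 in favor — approved.
C: 4/5 of 2499322 = 1999457.60, rounded up to 1999458; 1,999,458 required, 1,999,458 in favor — approved.
D: 3/5 of 15749727 = 9449836.20, rounded up to 9449837; 9,449,837 required, 9,448,061 in favor — not approved.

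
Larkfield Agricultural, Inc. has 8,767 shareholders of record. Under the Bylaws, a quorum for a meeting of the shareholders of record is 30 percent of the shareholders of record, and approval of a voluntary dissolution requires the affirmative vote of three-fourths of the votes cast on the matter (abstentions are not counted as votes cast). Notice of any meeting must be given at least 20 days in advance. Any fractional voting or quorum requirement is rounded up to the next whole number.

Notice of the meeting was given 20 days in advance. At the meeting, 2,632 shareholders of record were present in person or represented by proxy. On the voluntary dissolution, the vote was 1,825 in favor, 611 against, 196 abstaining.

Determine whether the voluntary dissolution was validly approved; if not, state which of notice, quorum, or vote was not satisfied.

Notice: 20 days given; 20 required. Satisfied.
Quorum: 30% of 8,767 = 2,630.10, rounded up to 2,631; 2,632 present. Satisfied.
Vote: requires three-fourths of the votes cast (2,632 − 196 abstaining = 2,436); 3/4 of 2436 = 1827, so 1,827 needed; 1,825 in favor. Not satisfied.

Invalid — vote requirement not satisfied.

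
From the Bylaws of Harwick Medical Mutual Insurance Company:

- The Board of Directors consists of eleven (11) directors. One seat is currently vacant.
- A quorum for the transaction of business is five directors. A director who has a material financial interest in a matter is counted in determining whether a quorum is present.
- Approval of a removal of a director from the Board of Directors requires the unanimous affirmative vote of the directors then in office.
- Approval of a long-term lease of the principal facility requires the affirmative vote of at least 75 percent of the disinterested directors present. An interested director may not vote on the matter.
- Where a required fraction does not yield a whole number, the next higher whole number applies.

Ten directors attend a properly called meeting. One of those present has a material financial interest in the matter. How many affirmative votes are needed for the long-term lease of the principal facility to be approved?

7

The long-term lease of the principal facility requires three-fourths of the disinterested directors present (10 − 1 = 9).
3/4 of 9 = 6.75, rounded up to 7.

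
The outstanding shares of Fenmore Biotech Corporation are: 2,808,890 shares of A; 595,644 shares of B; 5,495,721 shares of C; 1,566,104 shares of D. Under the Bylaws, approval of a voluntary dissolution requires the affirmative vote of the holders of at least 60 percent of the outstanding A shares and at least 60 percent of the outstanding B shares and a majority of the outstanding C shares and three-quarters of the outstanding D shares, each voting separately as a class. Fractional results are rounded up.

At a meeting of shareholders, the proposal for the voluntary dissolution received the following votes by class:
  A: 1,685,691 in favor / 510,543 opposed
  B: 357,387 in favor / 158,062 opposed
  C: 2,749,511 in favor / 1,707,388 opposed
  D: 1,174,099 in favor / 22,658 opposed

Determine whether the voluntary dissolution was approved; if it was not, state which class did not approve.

A: 3/5 of 2808890 = 1685334; 1,685,334 required, 1,685,691 in favor — approved.
B: 3/5 of 595644 = 357386.40, rounded up to 357387; 357,387 required, 357,387 in favor — approved.
C: a majority of 5495721 is 2747861; 2,747,861 required, 2,749,511 in favor — approved.
D: 3/4 of 1566104 = 1174578; 1,174,578 required, 1,174,099 in favor — not approved.

Not approved — the D shares did not give the required vote.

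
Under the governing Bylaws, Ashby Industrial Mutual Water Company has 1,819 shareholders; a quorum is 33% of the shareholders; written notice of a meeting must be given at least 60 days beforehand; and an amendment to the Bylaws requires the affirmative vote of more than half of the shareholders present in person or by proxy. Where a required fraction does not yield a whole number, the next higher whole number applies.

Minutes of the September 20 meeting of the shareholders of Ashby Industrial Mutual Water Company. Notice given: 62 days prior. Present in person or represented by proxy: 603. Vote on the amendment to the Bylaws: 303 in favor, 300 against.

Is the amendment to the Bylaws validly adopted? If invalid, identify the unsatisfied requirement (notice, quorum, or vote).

Notice: 62 days given; 60 required. Satisfied.
Quorum: 33% of 1,819 = 600.27, rounded up to 601; 603 present. Satisfied.
Vote: requires a majority of those present (603); a majority of 603 is 302, so 302 needed; 303 in favor. Satisfied.

Valid — all requirements satisfied.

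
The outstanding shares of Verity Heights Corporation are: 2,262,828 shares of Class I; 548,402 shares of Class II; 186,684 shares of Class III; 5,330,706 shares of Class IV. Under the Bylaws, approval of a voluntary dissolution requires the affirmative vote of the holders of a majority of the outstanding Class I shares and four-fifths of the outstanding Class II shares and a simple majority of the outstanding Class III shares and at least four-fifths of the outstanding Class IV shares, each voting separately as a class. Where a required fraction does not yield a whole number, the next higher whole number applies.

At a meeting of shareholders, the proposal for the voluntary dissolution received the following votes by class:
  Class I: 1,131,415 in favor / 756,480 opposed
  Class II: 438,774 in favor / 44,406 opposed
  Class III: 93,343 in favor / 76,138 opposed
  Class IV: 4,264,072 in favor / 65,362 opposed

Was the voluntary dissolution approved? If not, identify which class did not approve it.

Not approved — the Class IV shares did not give the required vote.

Class I: a majority of 2262828 is 1131415; 1,131,415 required, 1,131,415 in favor — approved.
Class II: 4/5 of 548402 = 438721.60, rounded up to 438722; 438,722 required, 438,774 in favor — approved.
Class III: a majority of 186684 is 93343; 93,343 required, 93,343 in favor — approved.
Class IV: 4/5 of 5330706 = 4264564.80, rounded up to 4264565; 4,264,565 required, 4,264,072 in favor — not approved.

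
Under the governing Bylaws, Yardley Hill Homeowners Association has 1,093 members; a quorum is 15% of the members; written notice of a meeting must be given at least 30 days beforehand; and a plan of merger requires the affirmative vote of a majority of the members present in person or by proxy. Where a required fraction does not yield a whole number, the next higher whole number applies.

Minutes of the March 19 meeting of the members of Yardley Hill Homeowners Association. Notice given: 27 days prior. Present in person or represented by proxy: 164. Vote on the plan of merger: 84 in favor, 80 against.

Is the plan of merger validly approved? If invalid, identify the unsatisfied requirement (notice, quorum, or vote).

Notice: 27 days given; 30 required. Not satisfied.
Quorum: 15% of 1,093 = 163.95, rounded up to 164; 164 present. Satisfied.
Vote: requires a majority of those present (164); a majority of 164 is 83, so 83 needed; 84 in favor. Satisfied.

Invalid — notice requirement not satisfied.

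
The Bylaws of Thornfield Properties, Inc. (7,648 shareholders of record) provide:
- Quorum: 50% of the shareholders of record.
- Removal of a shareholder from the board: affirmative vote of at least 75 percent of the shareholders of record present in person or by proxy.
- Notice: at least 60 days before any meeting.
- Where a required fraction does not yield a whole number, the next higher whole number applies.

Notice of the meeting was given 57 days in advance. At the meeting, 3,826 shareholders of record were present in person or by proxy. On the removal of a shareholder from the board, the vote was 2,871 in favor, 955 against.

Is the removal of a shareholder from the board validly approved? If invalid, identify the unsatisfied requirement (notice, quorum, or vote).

Invalid — notice requirement not satisfied.

Notice: 57 days given; 60 required. Not satisfied.
Quorum: 50% of 7,648 = 3,824; 3,826 present. Satisfied.
Vote: requires three-fourths of those present (3,826); 3/4 of 3826 = 2869.50, rounded up to 2870, so 2,870 needed; 2,871 in favor. Satisfied.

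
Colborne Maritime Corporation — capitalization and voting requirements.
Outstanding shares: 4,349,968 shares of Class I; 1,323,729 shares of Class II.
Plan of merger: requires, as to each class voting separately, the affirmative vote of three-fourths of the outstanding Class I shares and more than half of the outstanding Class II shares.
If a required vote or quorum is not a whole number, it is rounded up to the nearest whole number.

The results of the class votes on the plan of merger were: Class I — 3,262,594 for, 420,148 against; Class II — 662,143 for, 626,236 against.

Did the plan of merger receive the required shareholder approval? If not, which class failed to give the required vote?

Class I: 3/4 of 4349968 = 3262476; 3,262,476 required, 3,262,594 in favor — approved.
Class II: a majority of 1323729 is 661865; 661,865 required, 662,143 in favor — approved.

Approved — every class gave the required vote.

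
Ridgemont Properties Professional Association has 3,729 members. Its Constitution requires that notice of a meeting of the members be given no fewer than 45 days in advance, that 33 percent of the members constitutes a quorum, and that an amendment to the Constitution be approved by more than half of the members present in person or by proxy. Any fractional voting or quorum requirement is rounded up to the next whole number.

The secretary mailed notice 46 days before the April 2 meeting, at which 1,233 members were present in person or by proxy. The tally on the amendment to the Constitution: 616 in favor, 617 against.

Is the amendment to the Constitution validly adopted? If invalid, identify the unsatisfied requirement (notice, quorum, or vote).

Notice: 46 days given; 45 required. Satisfied.
Quorum: 33% of 3,729 = 1,230.57, rounded up to 1,231; 1,233 present. Satisfied.
Vote: requires a majority of those present (1,233); a majority of 1233 is 617, so 617 needed; 616 in favor. Not satisfied.

Invalid — vote requirement not satisfied.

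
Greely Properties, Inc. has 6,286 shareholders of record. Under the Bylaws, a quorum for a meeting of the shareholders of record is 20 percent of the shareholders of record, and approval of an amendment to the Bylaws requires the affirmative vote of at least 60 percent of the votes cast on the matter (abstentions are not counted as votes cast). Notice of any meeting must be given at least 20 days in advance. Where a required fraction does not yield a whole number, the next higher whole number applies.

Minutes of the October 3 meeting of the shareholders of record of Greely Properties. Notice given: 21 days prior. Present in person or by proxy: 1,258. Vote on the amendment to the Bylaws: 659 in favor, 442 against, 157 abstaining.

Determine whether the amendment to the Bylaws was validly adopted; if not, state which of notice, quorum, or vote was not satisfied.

Notice: 21 days given; 20 required. Satisfied.
Quorum: 20% of 6,286 = 1,257.20, rounded up to 1,258; 1,258 present. Satisfied.
Vote: requires three-fifths of the votes cast (1,258 − 157 abstaining = 1,101); 3/5 of 1101 = 660.60, rounded up to 661, so 661 needed; 659 in favor. Not satisfied.

Invalid — vote requirement not satisfied.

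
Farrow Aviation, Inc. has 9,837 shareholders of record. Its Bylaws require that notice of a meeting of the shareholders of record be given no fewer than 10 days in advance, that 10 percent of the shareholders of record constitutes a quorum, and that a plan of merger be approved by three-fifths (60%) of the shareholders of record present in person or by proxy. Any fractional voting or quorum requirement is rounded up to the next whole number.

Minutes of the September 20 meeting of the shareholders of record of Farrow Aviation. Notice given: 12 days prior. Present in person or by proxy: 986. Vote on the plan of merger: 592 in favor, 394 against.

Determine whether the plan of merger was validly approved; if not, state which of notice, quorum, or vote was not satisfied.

Valid — all requirements satisfied.

Notice: 12 days given; 10 required. Satisfied.
Quorum: 10% of 9,837 = 983.70, rounded up to 984; 986 present. Satisfied.
Vote: requires three-fifths of those present (986); 3/5 of 986 = 591.60, rounded up to 592, so 592 needed; 592 in favor. Satisfied.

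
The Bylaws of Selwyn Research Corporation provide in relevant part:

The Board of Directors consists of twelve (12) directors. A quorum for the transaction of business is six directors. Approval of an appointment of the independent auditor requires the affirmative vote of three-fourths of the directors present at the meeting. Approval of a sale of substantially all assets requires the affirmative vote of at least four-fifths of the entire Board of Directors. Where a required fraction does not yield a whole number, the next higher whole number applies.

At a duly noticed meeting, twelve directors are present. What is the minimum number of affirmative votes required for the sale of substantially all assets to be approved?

The sale of substantially all assets requires four-fifths of the entire Board of Directors (12).
4/5 of 12 = 9.60, rounded up to 10.

10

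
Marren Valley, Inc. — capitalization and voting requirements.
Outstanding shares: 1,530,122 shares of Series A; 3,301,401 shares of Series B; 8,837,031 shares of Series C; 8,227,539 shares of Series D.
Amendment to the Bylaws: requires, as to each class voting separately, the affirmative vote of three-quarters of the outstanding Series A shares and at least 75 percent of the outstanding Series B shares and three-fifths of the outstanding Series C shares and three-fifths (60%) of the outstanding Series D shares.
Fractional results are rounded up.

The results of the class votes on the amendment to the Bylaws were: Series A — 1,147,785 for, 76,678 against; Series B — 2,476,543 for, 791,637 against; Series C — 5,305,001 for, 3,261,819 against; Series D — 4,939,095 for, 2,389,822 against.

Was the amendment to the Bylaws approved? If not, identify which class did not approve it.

Series A: 3/4 of 1530122 = 1147591.50, rounded up to 1147592; 1,147,592 required, 1,147,785 in favor — approved.
Series B: 3/4 of 3301401 = 2476050.75, rounded up to 2476051; 2,476,051 required, 2,476,543 in favor — approved.
Series C: 3/5 of 8837031 = 5302218.60, rounded up to 5302219; 5,302,219 required, 5,305,001 in favor — approved.
Series D: 3/5 of 8227539 = 4936523.40, rounded up to 4936524; 4,936,524 required, 4,939,095 in favor — approved.

Approved — every class gave the required vote.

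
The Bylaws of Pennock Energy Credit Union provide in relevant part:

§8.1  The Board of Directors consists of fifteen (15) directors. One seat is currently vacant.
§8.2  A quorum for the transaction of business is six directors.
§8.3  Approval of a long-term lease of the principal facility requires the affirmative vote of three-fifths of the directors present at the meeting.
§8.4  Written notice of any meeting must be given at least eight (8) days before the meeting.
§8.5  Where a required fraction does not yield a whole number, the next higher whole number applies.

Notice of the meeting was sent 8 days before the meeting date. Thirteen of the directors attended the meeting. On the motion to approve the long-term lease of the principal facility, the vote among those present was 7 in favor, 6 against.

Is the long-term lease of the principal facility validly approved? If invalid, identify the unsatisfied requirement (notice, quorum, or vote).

Notice: 8 days given; 8 required (8 ≥ 8). Satisfied.
Quorum: 13 present; quorum is 6. Satisfied.
Vote: the long-term lease of the principal facility requires three-fifths of the directors present (13). 3/5 of 13 = 7.80, rounded up to 8, so 8 affirmative votes are needed; 7 voted in favor. Not satisfied.

Invalid — vote requirement not satisfied.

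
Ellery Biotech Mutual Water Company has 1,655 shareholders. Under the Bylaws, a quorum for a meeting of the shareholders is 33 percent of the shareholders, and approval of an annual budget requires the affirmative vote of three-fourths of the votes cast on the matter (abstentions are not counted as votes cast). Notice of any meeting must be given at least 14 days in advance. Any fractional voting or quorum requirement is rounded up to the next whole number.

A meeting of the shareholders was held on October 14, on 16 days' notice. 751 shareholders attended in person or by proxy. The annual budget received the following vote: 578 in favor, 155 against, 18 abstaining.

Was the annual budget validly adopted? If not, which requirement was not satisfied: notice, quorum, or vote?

Notice: 16 days given; 14 required. Satisfied.
Quorum: 33% of 1,655 = 546.15, rounded up to 547; 751 present. Satisfied.
Vote: requires three-fourths of the votes cast (751 − 18 abstaining = 733); 3/4 of 733 = 549.75, rounded up to 550, so 550 needed; 578 in favor. Satisfied.

Valid — all requirements satisfied.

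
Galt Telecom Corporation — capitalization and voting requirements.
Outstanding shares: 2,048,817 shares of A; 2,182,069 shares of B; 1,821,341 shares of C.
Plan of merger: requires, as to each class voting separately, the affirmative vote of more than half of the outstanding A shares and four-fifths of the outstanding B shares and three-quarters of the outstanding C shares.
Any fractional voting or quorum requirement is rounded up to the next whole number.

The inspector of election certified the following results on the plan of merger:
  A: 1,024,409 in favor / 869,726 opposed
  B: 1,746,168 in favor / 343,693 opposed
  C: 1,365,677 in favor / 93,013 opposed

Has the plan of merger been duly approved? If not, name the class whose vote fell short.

A: a majority of 2048817 is 1024409; 1,024,409 required, 1,024,409 in favor — approved.
B: 4/5 of 2182069 = 1745655.20, rounded up to 1745656; 1,745,656 required, 1,746,168 in favor — approved.
C: 3/4 of 1821341 = 1366005.75, rounded up to 1366006; 1,366,006 required, 1,365,677 in favor — not approved.

Not approved — the C shares did not give the required vote.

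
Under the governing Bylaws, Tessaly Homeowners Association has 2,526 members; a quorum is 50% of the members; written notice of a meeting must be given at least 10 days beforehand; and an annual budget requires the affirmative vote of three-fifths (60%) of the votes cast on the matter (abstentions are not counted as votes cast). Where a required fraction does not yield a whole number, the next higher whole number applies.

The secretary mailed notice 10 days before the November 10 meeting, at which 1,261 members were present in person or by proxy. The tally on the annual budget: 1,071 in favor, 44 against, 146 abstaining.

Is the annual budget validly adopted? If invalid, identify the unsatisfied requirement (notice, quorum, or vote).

Invalid — quorum requirement not satisfied.

Notice: 10 days given; 10 required. Satisfied.
Quorum: 50% of 2,526 = 1,263; 1,261 present. Not satisfied.
Vote: requires three-fifths of the votes cast (1,261 − 146 abstaining = 1,115); 3/5 of 1115 = 669, so 669 needed; 1,071 in favor. Satisfied.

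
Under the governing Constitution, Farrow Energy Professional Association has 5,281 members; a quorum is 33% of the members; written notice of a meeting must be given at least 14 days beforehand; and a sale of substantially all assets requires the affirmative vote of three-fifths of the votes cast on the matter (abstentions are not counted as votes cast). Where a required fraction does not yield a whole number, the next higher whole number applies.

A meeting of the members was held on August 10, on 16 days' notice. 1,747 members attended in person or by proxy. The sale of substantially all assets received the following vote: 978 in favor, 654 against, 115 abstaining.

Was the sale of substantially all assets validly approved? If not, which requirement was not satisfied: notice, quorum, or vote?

Invalid — vote requirement not satisfied.

Notice: 16 days given; 14 required. Satisfied.
Quorum: 33% of 5,281 = 1,742.73, rounded up to 1,743; 1,747 present. Satisfied.
Vote: requires three-fifths of the votes cast (1,747 − 115 abstaining = 1,632); 3/5 of 1632 = 979.20, rounded up to 980, so 980 needed; 978 in favor. Not satisfied.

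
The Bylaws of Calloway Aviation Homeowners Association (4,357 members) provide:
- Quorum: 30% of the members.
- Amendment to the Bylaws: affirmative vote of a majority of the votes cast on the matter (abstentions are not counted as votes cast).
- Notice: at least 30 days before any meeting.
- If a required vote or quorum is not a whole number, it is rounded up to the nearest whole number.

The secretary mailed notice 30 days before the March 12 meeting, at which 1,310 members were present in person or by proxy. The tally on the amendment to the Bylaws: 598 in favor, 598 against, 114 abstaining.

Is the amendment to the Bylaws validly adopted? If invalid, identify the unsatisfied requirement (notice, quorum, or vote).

Invalid — vote requirement not satisfied.

Notice: 30 days given; 30 required. Satisfied.
Quorum: 30% of 4,357 = 1,307.10, rounded up to 1,308; 1,310 present. Satisfied.
Vote: requires a majority of the votes cast (1,310 − 114 abstaining = 1,196); a majority of 1196 is 599, so 599 needed; 598 in favor. Not satisfied.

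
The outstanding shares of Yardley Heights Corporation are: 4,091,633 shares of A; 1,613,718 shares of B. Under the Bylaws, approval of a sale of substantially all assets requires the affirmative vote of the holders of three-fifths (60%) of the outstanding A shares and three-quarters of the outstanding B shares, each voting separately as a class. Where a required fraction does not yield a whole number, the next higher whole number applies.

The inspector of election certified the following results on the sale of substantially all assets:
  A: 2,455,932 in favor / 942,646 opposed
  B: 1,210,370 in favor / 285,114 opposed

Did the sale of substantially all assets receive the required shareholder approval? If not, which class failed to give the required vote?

A: 3/5 of 4091633 = 2454979.80, rounded up to 2454980; 2,454,980 required, 2,455,932 in favor — approved.
B: 3/4 of 1613718 = 1210288.50, rounded up to 1210289; 1,210,289 required, 1,210,370 in favor — approved.

Approved — every class gave the required vote.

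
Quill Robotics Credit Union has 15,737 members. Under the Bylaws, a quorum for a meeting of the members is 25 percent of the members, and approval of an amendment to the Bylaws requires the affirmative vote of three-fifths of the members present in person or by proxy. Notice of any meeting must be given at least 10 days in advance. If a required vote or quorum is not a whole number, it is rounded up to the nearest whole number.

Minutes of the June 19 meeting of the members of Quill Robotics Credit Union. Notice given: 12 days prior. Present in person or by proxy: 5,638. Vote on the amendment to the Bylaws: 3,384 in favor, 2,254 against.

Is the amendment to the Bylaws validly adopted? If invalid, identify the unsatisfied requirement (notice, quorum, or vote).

Valid — all requirements satisfied.

Notice: 12 days given; 10 required. Satisfied.
Quorum: 25% of 15,737 = 3,934.25, rounded up to 3,935; 5,638 present. Satisfied.
Vote: requires three-fifths of those present (5,638); 3/5 of 5638 = 3382.80, rounded up to 3383, so 3,383 needed; 3,384 in favor. Satisfied.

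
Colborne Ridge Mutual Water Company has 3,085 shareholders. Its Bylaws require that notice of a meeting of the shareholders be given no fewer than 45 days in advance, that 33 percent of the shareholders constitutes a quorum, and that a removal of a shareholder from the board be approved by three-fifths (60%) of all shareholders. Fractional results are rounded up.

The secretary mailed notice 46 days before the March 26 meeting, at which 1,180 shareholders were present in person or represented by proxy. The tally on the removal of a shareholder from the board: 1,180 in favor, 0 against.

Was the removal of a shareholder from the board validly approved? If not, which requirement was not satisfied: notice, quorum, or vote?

Notice: 46 days given; 45 required. Satisfied.
Quorum: 33% of 3,085 = 1,018.05, rounded up to 1,019; 1,180 present. Satisfied.
Vote: requires three-fifths of all shareholders (3,085); 3/5 of 3085 = 1851, so 1,851 needed; 1,180 in favor. Not satisfied.

Invalid — vote requirement not satisfied.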